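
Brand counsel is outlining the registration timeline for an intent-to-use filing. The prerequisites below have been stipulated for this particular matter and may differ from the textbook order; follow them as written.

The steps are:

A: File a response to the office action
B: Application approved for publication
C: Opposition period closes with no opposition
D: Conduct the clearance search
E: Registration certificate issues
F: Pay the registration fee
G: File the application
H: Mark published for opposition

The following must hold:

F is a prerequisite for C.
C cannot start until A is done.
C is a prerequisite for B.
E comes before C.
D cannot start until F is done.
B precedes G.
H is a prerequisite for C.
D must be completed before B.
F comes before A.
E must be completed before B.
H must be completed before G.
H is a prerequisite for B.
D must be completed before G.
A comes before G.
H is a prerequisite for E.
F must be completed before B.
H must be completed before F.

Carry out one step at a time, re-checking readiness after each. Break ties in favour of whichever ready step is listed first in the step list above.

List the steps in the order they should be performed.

H, E, F, A, C, D, B, G

H has no prerequisites → H first.
E and F are both available; E is listed earlier → E.
Next only F has its prerequisites met → F.
Now A and D have their prerequisites met. A is listed earlier, so A next.
Now C and D have their prerequisites met. C is listed earlier, so C next.
D needed F, now all done → D.
That leaves B as the only ready step → B.
G needed A, B, D and H, now all done → G.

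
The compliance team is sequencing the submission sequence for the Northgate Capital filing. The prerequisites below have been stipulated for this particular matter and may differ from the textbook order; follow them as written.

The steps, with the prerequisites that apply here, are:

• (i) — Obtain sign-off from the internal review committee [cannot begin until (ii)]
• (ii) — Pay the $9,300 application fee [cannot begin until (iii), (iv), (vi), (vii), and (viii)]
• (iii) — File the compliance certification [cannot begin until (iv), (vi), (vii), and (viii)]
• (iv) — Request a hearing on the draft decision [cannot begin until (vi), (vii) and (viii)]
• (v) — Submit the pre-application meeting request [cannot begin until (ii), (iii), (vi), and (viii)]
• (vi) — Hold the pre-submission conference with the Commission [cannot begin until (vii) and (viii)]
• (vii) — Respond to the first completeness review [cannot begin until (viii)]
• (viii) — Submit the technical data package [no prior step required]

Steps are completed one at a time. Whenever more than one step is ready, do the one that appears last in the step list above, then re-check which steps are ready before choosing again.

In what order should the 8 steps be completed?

Only (viii) has no prerequisites, so it is first.
(vii) is the only step now ready → (vii).
(vi) needed (viii) and (vii), now all done → (vi).
That leaves (iv) as the only ready step → (iv).
That leaves (iii) as the only ready step → (iii).
(ii) needed (viii), (vii), (vi), (iv) and (iii), now all done → (ii).
(v) and (i) are both available; (v) is listed later → (v).
That leaves (i) as the only ready step → (i).

(viii), (vii), (vi), (iv), (iii), (ii), (v), (i)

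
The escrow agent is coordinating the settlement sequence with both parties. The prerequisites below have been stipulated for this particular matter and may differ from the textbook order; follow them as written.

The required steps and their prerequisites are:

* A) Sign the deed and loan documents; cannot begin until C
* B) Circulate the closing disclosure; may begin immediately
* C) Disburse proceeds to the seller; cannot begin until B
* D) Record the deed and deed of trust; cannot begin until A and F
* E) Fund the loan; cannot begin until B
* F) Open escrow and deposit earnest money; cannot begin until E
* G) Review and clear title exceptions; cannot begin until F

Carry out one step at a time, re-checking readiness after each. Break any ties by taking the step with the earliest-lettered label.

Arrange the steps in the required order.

B has no prerequisites → B first.
Ready: C and E. C has the earlier label → C.
A now also ready, so the ready set is {A, E}; A has the earlier label → A.
Next only E has its prerequisites met → E.
F needed E, now all done → F.
Ready: D and G. D has the earlier label → D.
Next only G has its prerequisites met → G.

B → C → A → E → F → D → G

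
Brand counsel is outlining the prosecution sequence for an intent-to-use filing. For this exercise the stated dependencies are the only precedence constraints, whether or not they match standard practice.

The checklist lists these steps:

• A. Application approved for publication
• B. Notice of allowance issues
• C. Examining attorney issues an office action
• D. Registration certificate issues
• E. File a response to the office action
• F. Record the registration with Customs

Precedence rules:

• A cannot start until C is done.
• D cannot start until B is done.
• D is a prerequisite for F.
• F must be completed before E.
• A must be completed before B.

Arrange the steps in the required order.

C → A → B → D → F → E

C is the only step with nothing outstanding, so it goes first.
A needed C, now all done → A.
B needed A, now all done → B.
D needed B, now all done → D.
F needed D, now all done → F.
That leaves E as the only ready step → E.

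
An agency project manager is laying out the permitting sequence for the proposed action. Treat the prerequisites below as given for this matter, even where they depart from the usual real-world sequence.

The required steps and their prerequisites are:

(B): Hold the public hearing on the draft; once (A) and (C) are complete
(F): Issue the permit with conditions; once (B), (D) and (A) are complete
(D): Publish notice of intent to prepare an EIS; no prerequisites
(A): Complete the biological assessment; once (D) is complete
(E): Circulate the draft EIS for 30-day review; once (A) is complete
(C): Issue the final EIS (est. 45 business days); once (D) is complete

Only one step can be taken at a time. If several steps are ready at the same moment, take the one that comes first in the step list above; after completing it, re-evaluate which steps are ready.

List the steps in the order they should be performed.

(D), (A), (E), (C), (B), (F)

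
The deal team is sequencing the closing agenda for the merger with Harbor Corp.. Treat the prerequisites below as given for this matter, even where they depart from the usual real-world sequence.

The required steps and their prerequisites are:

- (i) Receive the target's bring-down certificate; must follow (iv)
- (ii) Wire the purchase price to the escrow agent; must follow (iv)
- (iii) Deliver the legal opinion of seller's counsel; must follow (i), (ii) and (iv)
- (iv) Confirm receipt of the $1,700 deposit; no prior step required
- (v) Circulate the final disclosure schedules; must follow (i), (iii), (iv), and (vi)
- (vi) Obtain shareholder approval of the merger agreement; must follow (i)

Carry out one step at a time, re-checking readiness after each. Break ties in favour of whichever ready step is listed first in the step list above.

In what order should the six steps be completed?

(iv) (i) (ii) (iii) (vi) (v)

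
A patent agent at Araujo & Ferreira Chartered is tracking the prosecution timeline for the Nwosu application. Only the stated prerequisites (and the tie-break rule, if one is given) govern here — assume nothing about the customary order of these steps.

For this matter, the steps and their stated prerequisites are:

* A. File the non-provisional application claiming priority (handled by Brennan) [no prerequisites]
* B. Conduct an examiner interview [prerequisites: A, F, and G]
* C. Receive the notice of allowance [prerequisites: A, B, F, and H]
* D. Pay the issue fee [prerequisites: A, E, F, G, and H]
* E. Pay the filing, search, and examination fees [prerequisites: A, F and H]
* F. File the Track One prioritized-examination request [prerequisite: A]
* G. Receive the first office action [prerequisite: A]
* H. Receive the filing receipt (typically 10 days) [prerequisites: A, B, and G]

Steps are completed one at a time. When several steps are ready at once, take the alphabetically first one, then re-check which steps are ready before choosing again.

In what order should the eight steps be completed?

A F G B H C E D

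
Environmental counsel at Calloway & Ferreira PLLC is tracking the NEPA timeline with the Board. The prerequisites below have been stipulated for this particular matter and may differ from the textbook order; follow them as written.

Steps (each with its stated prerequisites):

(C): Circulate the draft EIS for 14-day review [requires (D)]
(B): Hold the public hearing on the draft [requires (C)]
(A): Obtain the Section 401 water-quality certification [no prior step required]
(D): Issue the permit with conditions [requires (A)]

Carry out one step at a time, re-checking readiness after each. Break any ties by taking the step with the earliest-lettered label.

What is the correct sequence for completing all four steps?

(A) (D) (C) (B)

Only (A) has no prerequisites, so it is first.
(D) is the only step now ready → (D).
(C) needed (D), now all done → (C).
That leaves (B) as the only ready step → (B).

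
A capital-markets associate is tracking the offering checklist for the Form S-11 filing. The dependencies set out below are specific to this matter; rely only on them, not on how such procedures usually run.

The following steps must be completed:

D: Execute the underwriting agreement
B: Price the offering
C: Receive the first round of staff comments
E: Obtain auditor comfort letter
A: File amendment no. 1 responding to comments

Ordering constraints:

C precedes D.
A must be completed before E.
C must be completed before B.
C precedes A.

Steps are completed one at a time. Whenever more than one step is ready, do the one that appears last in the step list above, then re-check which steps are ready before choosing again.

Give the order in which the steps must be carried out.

Only C has no prerequisites, so it is first.
A, B and D are all available; A is listed later → A.
Ready: E, B and D. E is listed later → E.
B and D are both available; B is listed later → B.
D needed C, now all done → D.

C A E B D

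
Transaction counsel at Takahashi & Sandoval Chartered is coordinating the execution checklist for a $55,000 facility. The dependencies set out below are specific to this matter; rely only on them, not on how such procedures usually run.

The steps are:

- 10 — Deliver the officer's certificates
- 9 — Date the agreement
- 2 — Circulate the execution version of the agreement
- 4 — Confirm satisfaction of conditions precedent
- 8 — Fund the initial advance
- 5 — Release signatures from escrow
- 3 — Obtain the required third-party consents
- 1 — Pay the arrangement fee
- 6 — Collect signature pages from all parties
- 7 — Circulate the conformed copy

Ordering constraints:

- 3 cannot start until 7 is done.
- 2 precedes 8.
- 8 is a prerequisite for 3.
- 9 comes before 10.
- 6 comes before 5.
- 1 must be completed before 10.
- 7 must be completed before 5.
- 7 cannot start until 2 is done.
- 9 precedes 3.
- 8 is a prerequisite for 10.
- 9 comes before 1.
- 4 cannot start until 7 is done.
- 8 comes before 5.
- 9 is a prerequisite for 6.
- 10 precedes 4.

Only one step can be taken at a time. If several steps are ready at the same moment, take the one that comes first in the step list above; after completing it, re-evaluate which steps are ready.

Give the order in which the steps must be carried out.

Nothing is required for 9 and 2. 9 is listed earlier → 9 first.
1 and 6 now also ready, so the ready set is {2, 1, 6}; 2 is listed earlier → 2.
Now 8, 1, 6 and 7 have their prerequisites met. 8 is listed earlier, so 8 next.
Ready: 1, 6 and 7. 1 is listed earlier → 1.
Ready: 10, 6 and 7. 10 is listed earlier → 10.
6 and 7 are both available; 6 is listed earlier → 6.
7 needed 2, now all done → 7.
Now 4, 5 and 3 have their prerequisites met. 4 is listed earlier, so 4 next.
Ready: 5 and 3. 5 is listed earlier → 5.
That leaves 3 as the only ready step → 3.

9, 2, 8, 1, 10, 6, 7, 4, 5, 3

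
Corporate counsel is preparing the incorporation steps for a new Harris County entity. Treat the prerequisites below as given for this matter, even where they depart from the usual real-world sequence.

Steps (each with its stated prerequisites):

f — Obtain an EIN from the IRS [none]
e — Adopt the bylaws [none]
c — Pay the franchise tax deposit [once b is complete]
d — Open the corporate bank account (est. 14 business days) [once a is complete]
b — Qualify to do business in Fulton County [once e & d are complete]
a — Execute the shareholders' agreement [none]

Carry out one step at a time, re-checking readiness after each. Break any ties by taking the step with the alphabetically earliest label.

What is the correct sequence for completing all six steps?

a, e and f have no prerequisites; a has the earlier label, so a is first.
d, e and f are all available; d has the earlier label → d.
e and f are both available; e has the earlier label → e.
b now also ready, so the ready set is {b, f}; b has the earlier label → b.
c now also ready, so the ready set is {c, f}; c has the earlier label → c.
Next only f has its prerequisites met → f.

a → d → e → b → c → f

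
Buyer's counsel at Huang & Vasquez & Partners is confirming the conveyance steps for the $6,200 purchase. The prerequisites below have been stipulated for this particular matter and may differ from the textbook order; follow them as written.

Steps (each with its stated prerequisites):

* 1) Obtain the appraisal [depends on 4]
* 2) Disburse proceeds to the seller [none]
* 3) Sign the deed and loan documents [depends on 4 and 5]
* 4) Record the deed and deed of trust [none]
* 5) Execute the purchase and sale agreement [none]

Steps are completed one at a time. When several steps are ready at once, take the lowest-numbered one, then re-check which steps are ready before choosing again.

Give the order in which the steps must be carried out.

2, 4, 1, 5, 3

2, 4 and 5 have no prerequisites; 2 has the earlier label, so 2 is first.
Ready: 4 and 5. 4 has the earlier label → 4.
Ready: 1 and 5. 1 has the earlier label → 1.
Next only 5 has its prerequisites met → 5.
Next only 3 has its prerequisites met → 3.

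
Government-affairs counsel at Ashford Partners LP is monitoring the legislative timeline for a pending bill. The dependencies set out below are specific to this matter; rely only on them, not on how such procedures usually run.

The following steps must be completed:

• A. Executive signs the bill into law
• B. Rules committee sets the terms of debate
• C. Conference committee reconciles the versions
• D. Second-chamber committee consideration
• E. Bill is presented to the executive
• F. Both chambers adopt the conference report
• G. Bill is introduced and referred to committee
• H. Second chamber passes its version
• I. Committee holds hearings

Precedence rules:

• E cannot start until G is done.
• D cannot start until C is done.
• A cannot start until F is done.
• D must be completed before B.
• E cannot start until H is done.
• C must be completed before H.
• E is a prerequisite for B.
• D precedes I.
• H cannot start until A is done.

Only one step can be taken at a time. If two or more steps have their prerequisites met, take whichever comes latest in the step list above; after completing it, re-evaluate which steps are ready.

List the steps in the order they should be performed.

G F C D I A H E B

Nothing is required for G, F and C. G is listed later → G first.
Ready: F and C. F is listed later → F.
Ready: C and A. C is listed later → C.
Now D and A have their prerequisites met. D is listed later, so D next.
I now also ready, so the ready set is {I, A}; I is listed later → I.
That leaves A as the only ready step → A.
Next only H has its prerequisites met → H.
Next only E has its prerequisites met → E.
B needed E and D, now all done → B.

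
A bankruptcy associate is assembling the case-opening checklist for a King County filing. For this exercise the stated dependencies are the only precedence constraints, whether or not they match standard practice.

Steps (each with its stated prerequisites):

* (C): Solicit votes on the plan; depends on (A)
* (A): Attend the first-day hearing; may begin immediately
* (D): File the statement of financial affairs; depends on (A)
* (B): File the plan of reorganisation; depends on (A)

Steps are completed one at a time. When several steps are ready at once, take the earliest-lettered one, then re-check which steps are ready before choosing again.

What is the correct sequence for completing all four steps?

(A) → (B) → (C) → (D)

(A) is the only step with nothing outstanding, so it goes first.
Ready: (B), (C) and (D). (B) has the earlier label → (B).
Ready: (C) and (D). (C) has the earlier label → (C).
(D) needed (A), now all done → (D).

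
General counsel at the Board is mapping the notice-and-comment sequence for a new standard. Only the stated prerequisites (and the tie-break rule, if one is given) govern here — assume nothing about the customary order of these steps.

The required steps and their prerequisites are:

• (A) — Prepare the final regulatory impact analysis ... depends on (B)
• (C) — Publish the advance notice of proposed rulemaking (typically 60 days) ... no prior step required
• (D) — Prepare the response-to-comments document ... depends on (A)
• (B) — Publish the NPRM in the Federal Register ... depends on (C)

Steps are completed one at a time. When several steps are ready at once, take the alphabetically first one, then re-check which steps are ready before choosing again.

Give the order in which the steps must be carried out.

(C) is the only step with nothing outstanding, so it goes first.
(B) needed (C), now all done → (B).
(A) needed (B), now all done → (A).
(D) is the only step now ready → (D).

(C), (B), (A), (D)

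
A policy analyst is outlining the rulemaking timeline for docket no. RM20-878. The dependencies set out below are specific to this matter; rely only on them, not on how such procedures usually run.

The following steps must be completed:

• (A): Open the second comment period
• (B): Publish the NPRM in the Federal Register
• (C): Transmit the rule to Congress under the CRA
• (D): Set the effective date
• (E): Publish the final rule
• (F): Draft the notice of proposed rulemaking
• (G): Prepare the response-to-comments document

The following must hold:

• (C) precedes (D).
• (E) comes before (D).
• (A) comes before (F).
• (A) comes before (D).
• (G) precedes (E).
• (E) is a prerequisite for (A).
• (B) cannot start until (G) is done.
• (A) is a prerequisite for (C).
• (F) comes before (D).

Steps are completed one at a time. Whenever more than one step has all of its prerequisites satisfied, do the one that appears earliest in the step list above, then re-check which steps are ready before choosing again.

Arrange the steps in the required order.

(G) has no prerequisites → (G) first.
Now (B) and (E) have their prerequisites met. (B) is listed earlier, so (B) next.
(E) needed (G), now all done → (E).
That leaves (A) as the only ready step → (A).
Now (C) and (F) have their prerequisites met. (C) is listed earlier, so (C) next.
Next only (F) has its prerequisites met → (F).
That leaves (D) as the only ready step → (D).

(G), (B), (E), (A), (C), (F), (D)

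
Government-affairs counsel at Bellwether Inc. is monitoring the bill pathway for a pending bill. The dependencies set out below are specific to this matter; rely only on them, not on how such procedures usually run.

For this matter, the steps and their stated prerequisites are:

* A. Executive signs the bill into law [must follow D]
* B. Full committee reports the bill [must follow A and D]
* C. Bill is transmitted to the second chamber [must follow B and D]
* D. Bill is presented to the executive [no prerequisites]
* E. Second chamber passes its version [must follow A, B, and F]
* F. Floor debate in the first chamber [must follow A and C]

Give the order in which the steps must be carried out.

D has no prerequisites → D first.
A needed D, now all done → A.
B needed A and D, now all done → B.
C needed B and D, now all done → C.
Next only F has its prerequisites met → F.
E needed A, B and F, now all done → E.

D, A, B, C, F, E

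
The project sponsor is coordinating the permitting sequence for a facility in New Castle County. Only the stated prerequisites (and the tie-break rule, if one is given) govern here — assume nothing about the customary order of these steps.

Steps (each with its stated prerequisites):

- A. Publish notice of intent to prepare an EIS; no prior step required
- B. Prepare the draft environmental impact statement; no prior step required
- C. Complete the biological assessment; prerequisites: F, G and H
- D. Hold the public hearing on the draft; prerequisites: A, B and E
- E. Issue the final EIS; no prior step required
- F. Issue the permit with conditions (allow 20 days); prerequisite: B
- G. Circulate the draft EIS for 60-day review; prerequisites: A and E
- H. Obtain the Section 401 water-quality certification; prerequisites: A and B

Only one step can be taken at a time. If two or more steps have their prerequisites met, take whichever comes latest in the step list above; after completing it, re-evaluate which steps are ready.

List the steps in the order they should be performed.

E, B and A have no prerequisites; E is listed later, so E is first.
B and A are both available; B is listed later → B.
Now F and A have their prerequisites met. F is listed later, so F next.
A is the only step now ready → A.
Ready: H, G and D. H is listed later → H.
G and D are both available; G is listed later → G.
Now D and C have their prerequisites met. D is listed later, so D next.
C is the only step now ready → C.

E, B, F, A, H, G, D, C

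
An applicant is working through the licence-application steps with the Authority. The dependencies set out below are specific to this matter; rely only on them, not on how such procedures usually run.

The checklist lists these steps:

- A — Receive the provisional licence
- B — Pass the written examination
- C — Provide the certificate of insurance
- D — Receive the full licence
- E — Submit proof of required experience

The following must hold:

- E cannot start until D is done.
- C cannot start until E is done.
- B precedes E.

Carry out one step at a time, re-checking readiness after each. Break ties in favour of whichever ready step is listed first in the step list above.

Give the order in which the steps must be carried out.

A → B → D → E → C

Nothing is required for A, B and D. A is listed earlier → A first.
Ready: B and D. B is listed earlier → B.
Next only D has its prerequisites met → D.
That leaves E as the only ready step → E.
Next only C has its prerequisites met → C.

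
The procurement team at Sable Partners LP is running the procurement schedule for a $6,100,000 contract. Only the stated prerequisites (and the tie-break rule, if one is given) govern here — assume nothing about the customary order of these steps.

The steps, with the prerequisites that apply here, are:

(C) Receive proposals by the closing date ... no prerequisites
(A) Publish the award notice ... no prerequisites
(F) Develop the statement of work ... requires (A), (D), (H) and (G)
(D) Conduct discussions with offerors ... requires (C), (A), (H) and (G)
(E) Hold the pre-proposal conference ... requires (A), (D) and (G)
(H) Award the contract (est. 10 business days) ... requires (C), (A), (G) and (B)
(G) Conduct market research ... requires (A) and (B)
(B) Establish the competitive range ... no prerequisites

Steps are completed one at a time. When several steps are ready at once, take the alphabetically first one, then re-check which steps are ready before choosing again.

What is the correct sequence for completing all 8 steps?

(A), (B), (C), (G), (H), (D), (E), (F)

Nothing is required for (A), (B) and (C). (A) has the earlier label → (A) first.
(B) and (C) are both available; (B) has the earlier label → (B).
(C) and (G) are both available; (C) has the earlier label → (C).
That leaves (G) as the only ready step → (G).
(H) needed (A), (B), (C) and (G), now all done → (H).
That leaves (D) as the only ready step → (D).
(E) and (F) are both available; (E) has the earlier label → (E).
(F) needed (A), (D), (G) and (H), now all done → (F).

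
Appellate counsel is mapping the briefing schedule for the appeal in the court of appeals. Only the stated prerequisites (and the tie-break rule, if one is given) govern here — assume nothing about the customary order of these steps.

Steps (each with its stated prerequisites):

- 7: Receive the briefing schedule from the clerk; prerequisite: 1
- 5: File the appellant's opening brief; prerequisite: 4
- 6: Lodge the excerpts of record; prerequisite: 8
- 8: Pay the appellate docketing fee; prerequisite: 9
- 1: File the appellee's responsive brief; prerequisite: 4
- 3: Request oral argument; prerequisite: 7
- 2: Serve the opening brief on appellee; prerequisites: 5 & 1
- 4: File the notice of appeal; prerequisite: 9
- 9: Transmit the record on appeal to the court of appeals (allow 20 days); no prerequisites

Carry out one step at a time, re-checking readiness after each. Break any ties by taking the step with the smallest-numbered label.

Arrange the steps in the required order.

9 has no prerequisites → 9 first.
Now 4 and 8 have their prerequisites met. 4 has the earlier label, so 4 next.
1 and 5 now also ready, so the ready set is {1, 5, 8}; 1 has the earlier label → 1.
7 now also ready, so the ready set is {5, 7, 8}; 5 has the earlier label → 5.
Ready: 2, 7 and 8. 2 has the earlier label → 2.
Ready: 7 and 8. 7 has the earlier label → 7.
3 and 8 are both available; 3 has the earlier label → 3.
8 needed 9, now all done → 8.
6 needed 8, now all done → 6.

9 4 1 5 2 7 3 8 6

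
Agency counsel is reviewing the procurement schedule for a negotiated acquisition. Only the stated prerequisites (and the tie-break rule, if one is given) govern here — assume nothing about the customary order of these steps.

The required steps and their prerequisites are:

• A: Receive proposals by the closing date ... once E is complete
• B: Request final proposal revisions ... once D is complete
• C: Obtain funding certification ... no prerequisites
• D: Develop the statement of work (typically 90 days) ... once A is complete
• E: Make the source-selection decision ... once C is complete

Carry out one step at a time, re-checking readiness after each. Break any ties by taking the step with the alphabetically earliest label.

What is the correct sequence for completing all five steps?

C, E, A, D, B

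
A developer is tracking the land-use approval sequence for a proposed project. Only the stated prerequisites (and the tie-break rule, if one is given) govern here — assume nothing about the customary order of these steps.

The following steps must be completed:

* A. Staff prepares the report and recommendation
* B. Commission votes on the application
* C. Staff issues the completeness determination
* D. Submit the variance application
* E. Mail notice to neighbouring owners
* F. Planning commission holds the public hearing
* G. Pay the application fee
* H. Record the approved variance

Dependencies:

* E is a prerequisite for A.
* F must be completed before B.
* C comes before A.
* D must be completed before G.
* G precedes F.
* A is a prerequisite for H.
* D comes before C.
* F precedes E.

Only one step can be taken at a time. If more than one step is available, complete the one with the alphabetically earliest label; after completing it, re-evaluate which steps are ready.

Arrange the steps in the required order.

D C G F B E A H

D is the only step with nothing outstanding, so it goes first.
Ready: C and G. C has the earlier label → C.
Next only G has its prerequisites met → G.
That leaves F as the only ready step → F.
Ready: B and E. B has the earlier label → B.
E is the only step now ready → E.
A needed C and E, now all done → A.
H needed A, now all done → H.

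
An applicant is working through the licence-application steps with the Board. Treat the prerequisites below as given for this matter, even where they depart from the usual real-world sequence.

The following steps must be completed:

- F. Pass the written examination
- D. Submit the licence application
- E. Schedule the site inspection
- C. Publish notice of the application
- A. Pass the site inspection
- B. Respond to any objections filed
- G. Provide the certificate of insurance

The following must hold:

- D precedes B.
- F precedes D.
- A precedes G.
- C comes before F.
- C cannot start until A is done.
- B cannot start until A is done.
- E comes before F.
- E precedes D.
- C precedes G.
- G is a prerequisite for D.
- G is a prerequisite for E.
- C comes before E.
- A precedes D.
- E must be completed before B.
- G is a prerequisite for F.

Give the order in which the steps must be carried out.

A, C, G, E, F, D, B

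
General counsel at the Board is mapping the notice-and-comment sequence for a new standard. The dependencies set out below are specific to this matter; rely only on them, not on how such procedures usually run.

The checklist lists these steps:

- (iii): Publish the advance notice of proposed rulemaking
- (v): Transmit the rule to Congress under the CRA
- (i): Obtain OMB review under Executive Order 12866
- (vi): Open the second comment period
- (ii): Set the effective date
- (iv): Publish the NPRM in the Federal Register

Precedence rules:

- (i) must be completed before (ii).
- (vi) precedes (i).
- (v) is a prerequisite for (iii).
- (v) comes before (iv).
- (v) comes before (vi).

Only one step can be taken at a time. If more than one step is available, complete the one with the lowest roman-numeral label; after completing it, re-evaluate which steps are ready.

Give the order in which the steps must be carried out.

Only (v) has no prerequisites, so it is first.
Now (iii), (iv) and (vi) have their prerequisites met. (iii) has the earlier label, so (iii) next.
Now (iv) and (vi) have their prerequisites met. (iv) has the earlier label, so (iv) next.
Next only (vi) has its prerequisites met → (vi).
(i) needed (vi), now all done → (i).
(ii) is the only step now ready → (ii).

(v) (iii) (iv) (vi) (i) (ii)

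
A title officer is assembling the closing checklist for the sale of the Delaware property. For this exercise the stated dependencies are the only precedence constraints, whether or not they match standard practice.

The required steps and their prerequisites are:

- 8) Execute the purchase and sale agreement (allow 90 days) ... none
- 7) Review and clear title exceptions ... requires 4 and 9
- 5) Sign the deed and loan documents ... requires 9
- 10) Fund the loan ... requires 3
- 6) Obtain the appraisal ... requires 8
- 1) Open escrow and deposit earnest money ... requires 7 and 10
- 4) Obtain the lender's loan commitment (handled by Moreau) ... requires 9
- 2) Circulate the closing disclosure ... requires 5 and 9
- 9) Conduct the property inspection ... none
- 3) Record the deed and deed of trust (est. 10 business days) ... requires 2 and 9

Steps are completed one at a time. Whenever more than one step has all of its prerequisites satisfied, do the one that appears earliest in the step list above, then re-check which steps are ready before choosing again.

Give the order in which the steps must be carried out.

8 6 9 5 4 7 2 3 10 1

Nothing is required for 8 and 9. 8 is listed earlier → 8 first.
6 and 9 are both available; 6 is listed earlier → 6.
9 is the only step now ready → 9.
Now 5 and 4 have their prerequisites met. 5 is listed earlier, so 5 next.
Now 4 and 2 have their prerequisites met. 4 is listed earlier, so 4 next.
7 now also ready, so the ready set is {7, 2}; 7 is listed earlier → 7.
2 is the only step now ready → 2.
Next only 3 has its prerequisites met → 3.
10 needed 3, now all done → 10.
1 is the only step now ready → 1.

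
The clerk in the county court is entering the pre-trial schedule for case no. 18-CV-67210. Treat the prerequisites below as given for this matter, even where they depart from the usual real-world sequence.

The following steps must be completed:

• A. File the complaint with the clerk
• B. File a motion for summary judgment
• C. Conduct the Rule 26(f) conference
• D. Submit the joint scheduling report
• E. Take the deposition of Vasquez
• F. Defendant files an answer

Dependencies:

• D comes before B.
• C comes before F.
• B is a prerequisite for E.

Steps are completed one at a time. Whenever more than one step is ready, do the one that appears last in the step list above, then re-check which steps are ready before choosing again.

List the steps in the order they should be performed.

Nothing is required for D, C and A. D is listed later → D first.
C, B and A are all available; C is listed later → C.
Now F, B and A have their prerequisites met. F is listed later, so F next.
Now B and A have their prerequisites met. B is listed later, so B next.
E now also ready, so the ready set is {E, A}; E is listed later → E.
A is the only step now ready → A.

D → C → F → B → E → A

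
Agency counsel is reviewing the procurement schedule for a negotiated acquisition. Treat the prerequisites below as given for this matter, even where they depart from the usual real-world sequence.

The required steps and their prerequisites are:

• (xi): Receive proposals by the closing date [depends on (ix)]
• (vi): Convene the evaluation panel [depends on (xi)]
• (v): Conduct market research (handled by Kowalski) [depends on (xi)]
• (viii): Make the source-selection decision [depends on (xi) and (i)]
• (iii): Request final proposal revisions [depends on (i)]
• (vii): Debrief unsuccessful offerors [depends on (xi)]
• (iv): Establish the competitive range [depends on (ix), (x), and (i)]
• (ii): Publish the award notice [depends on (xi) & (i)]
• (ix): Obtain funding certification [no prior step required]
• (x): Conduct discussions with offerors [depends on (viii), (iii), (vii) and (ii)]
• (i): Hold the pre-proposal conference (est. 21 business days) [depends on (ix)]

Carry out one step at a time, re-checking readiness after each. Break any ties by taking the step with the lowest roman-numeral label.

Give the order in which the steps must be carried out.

Only (ix) has no prerequisites, so it is first.
Ready: (i) and (xi). (i) has the earlier label → (i).
Now (iii) and (xi) have their prerequisites met. (iii) has the earlier label, so (iii) next.
(xi) needed (ix), now all done → (xi).
Ready: (ii), (v), (vi), (vii) and (viii). (ii) has the earlier label → (ii).
Now (v), (vi), (vii) and (viii) have their prerequisites met. (v) has the earlier label, so (v) next.
(vi), (vii) and (viii) are all available; (vi) has the earlier label → (vi).
Ready: (vii) and (viii). (vii) has the earlier label → (vii).
That leaves (viii) as the only ready step → (viii).
(x) is the only step now ready → (x).
(iv) needed (i), (ix) and (x), now all done → (iv).

(ix) (i) (iii) (xi) (ii) (v) (vi) (vii) (viii) (x) (iv)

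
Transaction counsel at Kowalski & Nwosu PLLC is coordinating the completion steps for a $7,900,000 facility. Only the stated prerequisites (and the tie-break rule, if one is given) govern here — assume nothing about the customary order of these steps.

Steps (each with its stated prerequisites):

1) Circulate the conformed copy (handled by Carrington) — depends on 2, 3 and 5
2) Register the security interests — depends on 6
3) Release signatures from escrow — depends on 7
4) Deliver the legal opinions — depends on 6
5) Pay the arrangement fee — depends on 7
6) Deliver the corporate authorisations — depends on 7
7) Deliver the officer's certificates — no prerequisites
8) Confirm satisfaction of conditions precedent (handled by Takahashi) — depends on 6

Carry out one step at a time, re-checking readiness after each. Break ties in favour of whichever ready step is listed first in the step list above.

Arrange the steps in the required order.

7, 3, 5, 6, 2, 1, 4, 8

7 is the only step with nothing outstanding, so it goes first.
3, 5 and 6 are all available; 3 is listed earlier → 3.
Now 5 and 6 have their prerequisites met. 5 is listed earlier, so 5 next.
Next only 6 has its prerequisites met → 6.
2, 4 and 8 are all available; 2 is listed earlier → 2.
Now 1, 4 and 8 have their prerequisites met. 1 is listed earlier, so 1 next.
Now 4 and 8 have their prerequisites met. 4 is listed earlier, so 4 next.
8 needed 6, now all done → 8.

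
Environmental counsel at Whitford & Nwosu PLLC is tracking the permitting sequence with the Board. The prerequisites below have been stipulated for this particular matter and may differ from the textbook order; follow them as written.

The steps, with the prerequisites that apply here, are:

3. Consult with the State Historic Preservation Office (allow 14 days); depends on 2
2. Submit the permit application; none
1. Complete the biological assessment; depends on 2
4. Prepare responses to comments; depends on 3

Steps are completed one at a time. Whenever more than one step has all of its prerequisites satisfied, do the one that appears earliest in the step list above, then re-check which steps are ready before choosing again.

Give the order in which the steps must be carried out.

2 → 3 → 1 → 4

2 has no prerequisites → 2 first.
3 and 1 are both available; 3 is listed earlier → 3.
Now 1 and 4 have their prerequisites met. 1 is listed earlier, so 1 next.
That leaves 4 as the only ready step → 4.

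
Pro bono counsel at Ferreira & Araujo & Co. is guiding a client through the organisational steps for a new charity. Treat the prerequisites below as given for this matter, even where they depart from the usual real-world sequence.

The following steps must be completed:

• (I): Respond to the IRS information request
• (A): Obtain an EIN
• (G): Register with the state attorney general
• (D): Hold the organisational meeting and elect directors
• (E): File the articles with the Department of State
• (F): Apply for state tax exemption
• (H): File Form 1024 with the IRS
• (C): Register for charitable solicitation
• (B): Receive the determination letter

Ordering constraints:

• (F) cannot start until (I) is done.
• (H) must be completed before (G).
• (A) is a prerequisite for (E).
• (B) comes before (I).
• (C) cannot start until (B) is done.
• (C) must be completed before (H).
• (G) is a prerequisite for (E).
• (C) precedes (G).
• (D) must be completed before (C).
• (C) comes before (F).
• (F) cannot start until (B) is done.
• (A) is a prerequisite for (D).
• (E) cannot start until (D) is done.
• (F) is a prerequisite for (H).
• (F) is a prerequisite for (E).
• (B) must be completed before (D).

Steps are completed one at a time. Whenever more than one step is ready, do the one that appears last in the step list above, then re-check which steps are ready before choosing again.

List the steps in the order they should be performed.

(B) → (A) → (D) → (C) → (I) → (F) → (H) → (G) → (E)

Nothing is required for (B) and (A). (B) is listed later → (B) first.
(A) and (I) are both available; (A) is listed later → (A).
(D) and (I) are both available; (D) is listed later → (D).
(C) now also ready, so the ready set is {(C), (I)}; (C) is listed later → (C).
(I) needed (B), now all done → (I).
Next only (F) has its prerequisites met → (F).
Next only (H) has its prerequisites met → (H).
(G) is the only step now ready → (G).
(E) needed (F), (D), (G) and (A), now all done → (E).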